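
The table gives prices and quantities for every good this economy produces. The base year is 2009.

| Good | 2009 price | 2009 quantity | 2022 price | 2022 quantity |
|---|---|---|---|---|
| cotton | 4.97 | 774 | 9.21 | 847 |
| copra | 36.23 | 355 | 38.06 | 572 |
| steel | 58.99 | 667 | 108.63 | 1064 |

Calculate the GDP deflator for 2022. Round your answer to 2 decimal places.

165.51

Nominal GDP 2022 = 9.21·847 + 38.06·572 + 108.63·1064 = 145153.51.
Real GDP 2022 (at 2009 prices) = 4.97·847 + 36.23·572 + 58.99·1064 = 87698.51.
Deflator = Nominal/Real × 100 = 145153.51/87698.51 × 100 = 165.514.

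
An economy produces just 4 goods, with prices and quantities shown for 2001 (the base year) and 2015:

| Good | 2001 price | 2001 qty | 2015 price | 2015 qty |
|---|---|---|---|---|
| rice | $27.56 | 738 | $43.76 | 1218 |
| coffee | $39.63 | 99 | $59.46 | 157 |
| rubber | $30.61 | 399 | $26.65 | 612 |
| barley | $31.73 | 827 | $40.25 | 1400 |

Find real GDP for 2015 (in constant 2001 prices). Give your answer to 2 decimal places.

$102945.31

Real GDP 2015 = Σ (p_2001 × q_2015) = 27.56·1218 + 39.63·157 + 30.61·612 + 31.73·1400 = 102945.31.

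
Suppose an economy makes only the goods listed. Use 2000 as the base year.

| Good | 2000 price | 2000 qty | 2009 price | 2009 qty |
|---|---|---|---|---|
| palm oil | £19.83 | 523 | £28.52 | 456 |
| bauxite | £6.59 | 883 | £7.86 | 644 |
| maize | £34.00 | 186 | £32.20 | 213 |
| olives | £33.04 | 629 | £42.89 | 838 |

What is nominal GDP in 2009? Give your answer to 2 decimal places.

Nominal GDP 2009 = Σ (p_2009 × q_2009) = 28.52·456 + 7.86·644 + 32.20·213 + 42.89·838 = 60867.38.

£60867.38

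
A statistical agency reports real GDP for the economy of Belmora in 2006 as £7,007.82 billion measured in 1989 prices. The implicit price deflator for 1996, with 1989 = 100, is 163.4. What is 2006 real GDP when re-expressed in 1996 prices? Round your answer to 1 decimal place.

Real GDP in 1996 prices = Real GDP in 1989 prices × (P_1996/P_1989) = 7007.82 × 1.634 = 11450.78.

£11,450.8 billion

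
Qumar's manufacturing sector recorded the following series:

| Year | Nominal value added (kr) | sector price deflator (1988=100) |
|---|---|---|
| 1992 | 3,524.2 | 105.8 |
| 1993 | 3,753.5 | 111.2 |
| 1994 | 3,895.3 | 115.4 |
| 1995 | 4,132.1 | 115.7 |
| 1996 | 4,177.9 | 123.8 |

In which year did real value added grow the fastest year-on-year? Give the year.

1995

1993: real = 3753.5/1.112 = 3375.45; growth vs 1992 (3331.00) = 1.33%.
1994: real = 3895.3/1.154 = 3375.48; growth vs 1993 (3375.45) = 0.00%.
1995: real = 4132.1/1.157 = 3571.39; growth vs 1994 (3375.48) = 5.80%.
1996: real = 4177.9/1.238 = 3374.72; growth vs 1995 (3571.39) = -5.51%.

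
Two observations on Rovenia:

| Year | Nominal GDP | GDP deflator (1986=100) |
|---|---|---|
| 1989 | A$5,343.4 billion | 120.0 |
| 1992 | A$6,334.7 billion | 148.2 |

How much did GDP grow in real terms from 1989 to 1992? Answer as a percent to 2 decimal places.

-4.01%

Deflate each year: 1989 → 5343.4/1.200 = 4452.83; 1992 → 6334.7/1.482 = 4274.43.
So real GDP changed by 4274.43/4452.83 − 1 = -0.0401, i.e. -4.01%.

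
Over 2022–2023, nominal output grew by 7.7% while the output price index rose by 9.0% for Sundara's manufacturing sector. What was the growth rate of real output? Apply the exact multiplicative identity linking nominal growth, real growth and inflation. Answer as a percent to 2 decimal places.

-1.19%

(1 + g_nom) = (1 + g_real)(1 + π), so g_real = 1.0770 / 1.0900 − 1 = -0.01193.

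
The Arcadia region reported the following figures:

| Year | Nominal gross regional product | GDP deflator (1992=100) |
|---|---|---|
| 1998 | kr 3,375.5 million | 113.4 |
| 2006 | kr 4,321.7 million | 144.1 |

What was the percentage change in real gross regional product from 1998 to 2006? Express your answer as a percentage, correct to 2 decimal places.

0.75%

Deflate each year: 1998 → 3375.5/1.134 = 2976.63; 2006 → 4321.7/1.441 = 2999.10.
So real gross regional product changed by 2999.10/2976.63 − 1 = 0.0075, i.e. 0.75%.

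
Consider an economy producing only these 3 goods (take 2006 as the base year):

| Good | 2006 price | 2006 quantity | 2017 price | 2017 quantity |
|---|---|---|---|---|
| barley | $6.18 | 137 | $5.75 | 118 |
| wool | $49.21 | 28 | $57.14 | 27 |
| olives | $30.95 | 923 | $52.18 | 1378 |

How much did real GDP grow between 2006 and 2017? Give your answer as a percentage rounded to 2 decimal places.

Real GDP 2006 = Nominal GDP 2006 = 6.18·137 + 49.21·28 + 30.95·923 = 30791.39.
Real GDP 2017 (at 2006 prices) = 6.18·118 + 49.21·27 + 30.95·1378 = 44707.01.
Real growth = 44707.01/30791.39 − 1 = 0.4519.

45.19%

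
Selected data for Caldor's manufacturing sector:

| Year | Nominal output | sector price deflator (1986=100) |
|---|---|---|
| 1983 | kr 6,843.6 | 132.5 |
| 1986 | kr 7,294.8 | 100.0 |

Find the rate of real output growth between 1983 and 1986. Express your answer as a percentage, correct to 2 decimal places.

41.24%

Deflate each year: 1983 → 6843.6/1.325 = 5164.98; 1986 → 7294.8/1.000 = 7294.80.
So real output changed by 7294.80/5164.98 − 1 = 0.4124, i.e. 41.24%.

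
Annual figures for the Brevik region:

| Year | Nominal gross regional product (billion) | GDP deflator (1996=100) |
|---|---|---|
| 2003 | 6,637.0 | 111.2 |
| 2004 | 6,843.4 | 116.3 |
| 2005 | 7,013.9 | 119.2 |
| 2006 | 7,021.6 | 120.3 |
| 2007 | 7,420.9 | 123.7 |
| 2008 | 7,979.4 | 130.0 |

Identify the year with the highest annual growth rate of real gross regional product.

2007

2004: real = 6843.4/1.163 = 5884.26; growth vs 2003 (5968.53) = -1.41%.
2005: real = 7013.9/1.192 = 5884.14; growth vs 2004 (5884.26) = 0.00%.
2006: real = 7021.6/1.203 = 5836.74; growth vs 2005 (5884.14) = -0.81%.
2007: real = 7420.9/1.237 = 5999.11; growth vs 2006 (5836.74) = 2.78%.
2008: real = 7979.4/1.300 = 6138.00; growth vs 2007 (5999.11) = 2.32%.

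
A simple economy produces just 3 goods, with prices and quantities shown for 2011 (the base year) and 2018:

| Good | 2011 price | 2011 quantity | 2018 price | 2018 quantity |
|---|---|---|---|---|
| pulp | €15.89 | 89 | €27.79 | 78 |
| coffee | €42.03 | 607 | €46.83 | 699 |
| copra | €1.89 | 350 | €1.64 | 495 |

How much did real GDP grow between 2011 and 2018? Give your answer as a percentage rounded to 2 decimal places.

14.38%

Real GDP 2011 = Nominal GDP 2011 = 15.89·89 + 42.03·607 + 1.89·350 = 27587.92.
Real GDP 2018 (at 2011 prices) = 15.89·78 + 42.03·699 + 1.89·495 = 31553.94.
Real growth = 31553.94/27587.92 − 1 = 0.1438.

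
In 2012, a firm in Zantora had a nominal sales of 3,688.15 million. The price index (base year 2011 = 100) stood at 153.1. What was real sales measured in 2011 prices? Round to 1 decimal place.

2,409.0 million

Real sales = Nominal / (price index/100) = 3688.15 / 1.531 = 2408.98.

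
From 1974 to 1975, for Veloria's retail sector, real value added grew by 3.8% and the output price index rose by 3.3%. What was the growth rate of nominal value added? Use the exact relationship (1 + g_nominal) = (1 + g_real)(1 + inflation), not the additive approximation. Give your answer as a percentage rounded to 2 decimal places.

(1 + g_nom) = (1 + g_real)(1 + π) = 1.0380 × 1.0330 = 1.07225.

7.23%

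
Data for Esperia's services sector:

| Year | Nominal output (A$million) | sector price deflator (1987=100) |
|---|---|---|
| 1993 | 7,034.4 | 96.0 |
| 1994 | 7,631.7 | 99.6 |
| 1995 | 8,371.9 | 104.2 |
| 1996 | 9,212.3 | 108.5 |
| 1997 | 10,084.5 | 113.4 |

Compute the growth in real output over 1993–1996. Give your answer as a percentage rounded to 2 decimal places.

Real output 1993 = 7034.4/0.960 = 7327.50.
Real output 1996 = 9212.3/1.085 = 8490.60.
Change = 8490.60/7327.50 − 1 = 0.1587.

15.87%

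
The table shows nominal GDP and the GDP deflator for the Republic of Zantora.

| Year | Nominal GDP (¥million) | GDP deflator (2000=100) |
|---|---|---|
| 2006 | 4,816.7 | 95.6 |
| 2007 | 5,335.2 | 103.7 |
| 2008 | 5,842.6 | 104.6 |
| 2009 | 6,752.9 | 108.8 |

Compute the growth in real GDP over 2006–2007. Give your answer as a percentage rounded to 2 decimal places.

Real GDP 2006 = 4816.7/0.956 = 5038.39.
Real GDP 2007 = 5335.2/1.037 = 5144.84.
Change = 5144.84/5038.39 − 1 = 0.0211.

2.11%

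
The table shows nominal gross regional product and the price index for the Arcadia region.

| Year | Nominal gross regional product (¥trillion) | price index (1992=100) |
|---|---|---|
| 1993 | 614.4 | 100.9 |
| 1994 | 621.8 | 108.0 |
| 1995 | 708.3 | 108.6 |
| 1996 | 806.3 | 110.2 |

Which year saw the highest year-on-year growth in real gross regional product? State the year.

1995

1994: real = 621.8/1.080 = 575.74; growth vs 1993 (608.92) = -5.45%.
1995: real = 708.3/1.086 = 652.21; growth vs 1994 (575.74) = 13.28%.
1996: real = 806.3/1.102 = 731.67; growth vs 1995 (652.21) = 12.18%.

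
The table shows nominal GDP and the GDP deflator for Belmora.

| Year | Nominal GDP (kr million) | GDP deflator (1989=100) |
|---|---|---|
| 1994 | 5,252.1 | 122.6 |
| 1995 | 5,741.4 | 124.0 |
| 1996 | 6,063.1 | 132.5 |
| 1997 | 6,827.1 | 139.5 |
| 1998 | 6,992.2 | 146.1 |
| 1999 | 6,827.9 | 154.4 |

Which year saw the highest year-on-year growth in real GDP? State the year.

1995: real = 5741.4/1.240 = 4630.16; growth vs 1994 (4283.93) = 8.08%.
1996: real = 6063.1/1.325 = 4575.92; growth vs 1995 (4630.16) = -1.17%.
1997: real = 6827.1/1.395 = 4893.98; growth vs 1996 (4575.92) = 6.95%.
1998: real = 6992.2/1.461 = 4785.90; growth vs 1997 (4893.98) = -2.21%.
1999: real = 6827.9/1.544 = 4422.22; growth vs 1998 (4785.90) = -7.60%.

1995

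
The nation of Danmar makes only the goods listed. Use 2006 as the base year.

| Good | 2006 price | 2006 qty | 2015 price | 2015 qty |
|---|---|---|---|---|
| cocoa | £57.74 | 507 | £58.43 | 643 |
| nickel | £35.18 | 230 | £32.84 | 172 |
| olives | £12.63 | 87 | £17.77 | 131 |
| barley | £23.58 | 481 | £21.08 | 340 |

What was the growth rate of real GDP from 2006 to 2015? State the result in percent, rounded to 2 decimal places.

6.11%

Real GDP 2006 = Nominal GDP 2006 = 57.74·507 + 35.18·230 + 12.63·87 + 23.58·481 = 49806.37.
Real GDP 2015 (at 2006 prices) = 57.74·643 + 35.18·172 + 12.63·131 + 23.58·340 = 52849.51.
Real growth = 52849.51/49806.37 − 1 = 0.0611.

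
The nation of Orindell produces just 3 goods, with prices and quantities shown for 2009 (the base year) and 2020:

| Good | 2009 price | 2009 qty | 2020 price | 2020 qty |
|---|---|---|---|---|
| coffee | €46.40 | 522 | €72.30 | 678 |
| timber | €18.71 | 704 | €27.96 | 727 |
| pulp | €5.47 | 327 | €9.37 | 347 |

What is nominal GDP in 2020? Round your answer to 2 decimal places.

€72597.71

Nominal GDP 2020 = Σ (p_2020 × q_2020) = 72.30·678 + 27.96·727 + 9.37·347 = 72597.71.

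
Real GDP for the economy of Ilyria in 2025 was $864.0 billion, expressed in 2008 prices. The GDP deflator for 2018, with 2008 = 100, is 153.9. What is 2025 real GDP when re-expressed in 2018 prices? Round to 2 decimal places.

$1,329.70 billion

Real GDP in 2018 prices = Real GDP in 2008 prices × (P_2018/P_2008) = 864.0 × 1.539 = 1329.70.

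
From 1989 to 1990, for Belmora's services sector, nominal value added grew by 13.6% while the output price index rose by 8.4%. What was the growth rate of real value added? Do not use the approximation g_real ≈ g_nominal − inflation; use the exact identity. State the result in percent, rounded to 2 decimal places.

(1 + g_nom) = (1 + g_real)(1 + π), so g_real = 1.1360 / 1.0840 − 1 = 0.04797.

4.80%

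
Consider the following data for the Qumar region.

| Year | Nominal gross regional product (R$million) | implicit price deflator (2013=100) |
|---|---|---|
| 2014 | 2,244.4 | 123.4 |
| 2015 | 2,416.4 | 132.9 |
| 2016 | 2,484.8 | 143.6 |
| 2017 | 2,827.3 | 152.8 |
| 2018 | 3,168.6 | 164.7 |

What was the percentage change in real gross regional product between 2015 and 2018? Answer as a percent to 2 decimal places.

5.81%

Real gross regional product 2015 = 2416.4/1.329 = 1818.21.
Real gross regional product 2018 = 3168.6/1.647 = 1923.86.
Change = 1923.86/1818.21 − 1 = 0.0581.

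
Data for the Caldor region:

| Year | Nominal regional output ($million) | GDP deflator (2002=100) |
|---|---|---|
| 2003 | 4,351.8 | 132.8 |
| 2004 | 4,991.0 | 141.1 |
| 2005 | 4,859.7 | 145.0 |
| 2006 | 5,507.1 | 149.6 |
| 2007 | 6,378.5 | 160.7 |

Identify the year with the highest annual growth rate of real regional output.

2004: real = 4991.0/1.411 = 3537.21; growth vs 2003 (3276.96) = 7.94%.
2005: real = 4859.7/1.450 = 3351.52; growth vs 2004 (3537.21) = -5.25%.
2006: real = 5507.1/1.496 = 3681.22; growth vs 2005 (3351.52) = 9.84%.
2007: real = 6378.5/1.607 = 3969.20; growth vs 2006 (3681.22) = 7.82%.

2006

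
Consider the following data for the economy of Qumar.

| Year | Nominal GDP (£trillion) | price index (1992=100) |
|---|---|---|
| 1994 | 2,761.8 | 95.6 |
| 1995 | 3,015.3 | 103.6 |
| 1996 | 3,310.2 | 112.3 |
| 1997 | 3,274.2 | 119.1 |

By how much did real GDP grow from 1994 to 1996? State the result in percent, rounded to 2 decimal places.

Real GDP 1994 = 2761.8/0.956 = 2888.91.
Real GDP 1996 = 3310.2/1.123 = 2947.64.
Change = 2947.64/2888.91 − 1 = 0.0203.

2.03%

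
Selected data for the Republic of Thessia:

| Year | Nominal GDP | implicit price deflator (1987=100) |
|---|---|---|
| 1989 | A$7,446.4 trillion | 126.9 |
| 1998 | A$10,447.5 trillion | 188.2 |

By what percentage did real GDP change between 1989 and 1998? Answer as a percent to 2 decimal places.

-5.40%

Deflate each year: 1989 → 7446.4/1.269 = 5867.93; 1998 → 10447.5/1.882 = 5551.28.
So real GDP changed by 5551.28/5867.93 − 1 = -0.0540, i.e. -5.40%.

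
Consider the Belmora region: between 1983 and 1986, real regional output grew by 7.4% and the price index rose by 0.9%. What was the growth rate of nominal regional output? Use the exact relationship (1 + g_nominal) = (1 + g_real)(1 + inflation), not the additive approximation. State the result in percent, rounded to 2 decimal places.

(1 + g_nom) = (1 + g_real)(1 + π) = 1.0740 × 1.0090 = 1.08367.

8.37%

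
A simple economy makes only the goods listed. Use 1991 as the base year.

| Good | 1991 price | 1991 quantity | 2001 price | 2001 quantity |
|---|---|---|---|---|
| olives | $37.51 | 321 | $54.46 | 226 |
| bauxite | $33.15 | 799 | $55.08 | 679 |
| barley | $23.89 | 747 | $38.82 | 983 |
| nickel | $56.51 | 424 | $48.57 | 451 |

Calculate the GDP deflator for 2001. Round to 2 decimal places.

Nominal GDP 2001 = 54.46·226 + 55.08·679 + 38.82·983 + 48.57·451 = 109772.41.
Real GDP 2001 (at 1991 prices) = 37.51·226 + 33.15·679 + 23.89·983 + 56.51·451 = 79955.99.
Deflator = Nominal/Real × 100 = 109772.41/79955.99 × 100 = 137.291.

137.29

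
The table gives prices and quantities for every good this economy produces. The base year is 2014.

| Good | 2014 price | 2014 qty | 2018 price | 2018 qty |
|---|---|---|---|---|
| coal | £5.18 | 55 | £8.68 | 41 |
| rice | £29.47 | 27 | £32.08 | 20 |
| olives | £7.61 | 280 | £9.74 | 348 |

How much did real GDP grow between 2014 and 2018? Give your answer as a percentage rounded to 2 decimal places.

7.43%

Real GDP 2014 = Nominal GDP 2014 = 5.18·55 + 29.47·27 + 7.61·280 = 3211.39.
Real GDP 2018 (at 2014 prices) = 5.18·41 + 29.47·20 + 7.61·348 = 3450.06.
Real growth = 3450.06/3211.39 − 1 = 0.0743.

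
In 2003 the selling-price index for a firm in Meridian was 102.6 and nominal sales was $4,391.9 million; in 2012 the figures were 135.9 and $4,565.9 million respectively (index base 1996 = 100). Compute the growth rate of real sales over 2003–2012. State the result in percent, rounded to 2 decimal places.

-21.51%

Deflate each year: 2003 → 4391.9/1.026 = 4280.60; 2012 → 4565.9/1.359 = 3359.75.
So real sales changed by 3359.75/4280.60 − 1 = -0.2151, i.e. -21.51%.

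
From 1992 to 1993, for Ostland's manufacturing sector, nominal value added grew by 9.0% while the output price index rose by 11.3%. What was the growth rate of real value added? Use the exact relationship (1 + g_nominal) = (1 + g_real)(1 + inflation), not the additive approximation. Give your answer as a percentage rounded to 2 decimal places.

-2.07%

(1 + g_nom) = (1 + g_real)(1 + π), so g_real = 1.0900 / 1.1130 − 1 = -0.02066.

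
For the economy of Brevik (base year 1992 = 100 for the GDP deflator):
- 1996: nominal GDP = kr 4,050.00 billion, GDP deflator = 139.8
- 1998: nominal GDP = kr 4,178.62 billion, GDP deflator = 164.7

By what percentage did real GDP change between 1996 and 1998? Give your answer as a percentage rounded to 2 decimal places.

-12.42%

Deflate each year: 1996 → 4050.00/1.398 = 2897.00; 1998 → 4178.62/1.647 = 2537.11.
So real GDP changed by 2537.11/2897.00 − 1 = -0.1242, i.e. -12.42%.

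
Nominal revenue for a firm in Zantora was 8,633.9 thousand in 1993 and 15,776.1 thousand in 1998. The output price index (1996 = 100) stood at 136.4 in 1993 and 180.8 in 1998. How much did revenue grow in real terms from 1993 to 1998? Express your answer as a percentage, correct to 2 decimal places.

Real revenue 1993 = 8633.9 / 1.364 = 6329.84.
Real revenue 1998 = 15776.1 / 1.808 = 8725.72.
Real growth = 8725.72 / 6329.84 − 1 = 0.3785.

37.85%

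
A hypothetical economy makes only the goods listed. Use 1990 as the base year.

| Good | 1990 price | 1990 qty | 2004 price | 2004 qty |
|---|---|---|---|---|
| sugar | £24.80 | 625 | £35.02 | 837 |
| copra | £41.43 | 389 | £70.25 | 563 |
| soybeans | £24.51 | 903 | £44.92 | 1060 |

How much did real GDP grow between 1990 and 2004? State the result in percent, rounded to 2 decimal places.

30.35%

Real GDP 1990 = Nominal GDP 1990 = 24.80·625 + 41.43·389 + 24.51·903 = 53748.80.
Real GDP 2004 (at 1990 prices) = 24.80·837 + 41.43·563 + 24.51·1060 = 70063.29.
Real growth = 70063.29/53748.80 − 1 = 0.3035.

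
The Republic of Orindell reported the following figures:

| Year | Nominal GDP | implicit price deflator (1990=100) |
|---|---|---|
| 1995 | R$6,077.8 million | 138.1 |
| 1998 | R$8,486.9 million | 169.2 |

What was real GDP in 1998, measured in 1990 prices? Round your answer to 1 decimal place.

Real GDP = Nominal / (implicit price deflator/100) = 8486.9 / 1.692 = 5015.90.

R$5,015.9 million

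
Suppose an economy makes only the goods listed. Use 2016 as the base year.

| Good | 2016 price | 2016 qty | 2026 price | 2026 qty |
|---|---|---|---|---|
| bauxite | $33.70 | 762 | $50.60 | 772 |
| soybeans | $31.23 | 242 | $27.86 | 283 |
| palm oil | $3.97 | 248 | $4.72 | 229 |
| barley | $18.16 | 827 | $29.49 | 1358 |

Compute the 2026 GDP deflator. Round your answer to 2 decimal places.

145.76

Nominal GDP 2026 = 50.60·772 + 27.86·283 + 4.72·229 + 29.49·1358 = 88075.88.
Real GDP 2026 (at 2016 prices) = 33.70·772 + 31.23·283 + 3.97·229 + 18.16·1358 = 60424.90.
Deflator = Nominal/Real × 100 = 88075.88/60424.90 × 100 = 145.761.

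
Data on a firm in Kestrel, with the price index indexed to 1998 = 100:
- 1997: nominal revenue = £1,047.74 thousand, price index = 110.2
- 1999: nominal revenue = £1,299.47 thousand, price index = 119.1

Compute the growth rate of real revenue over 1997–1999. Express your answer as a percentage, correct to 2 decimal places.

14.76%

Real revenue 1997 = 1047.74 / 1.102 = 950.76.
Real revenue 1999 = 1299.47 / 1.191 = 1091.07.
Real growth = 1091.07 / 950.76 − 1 = 0.1476.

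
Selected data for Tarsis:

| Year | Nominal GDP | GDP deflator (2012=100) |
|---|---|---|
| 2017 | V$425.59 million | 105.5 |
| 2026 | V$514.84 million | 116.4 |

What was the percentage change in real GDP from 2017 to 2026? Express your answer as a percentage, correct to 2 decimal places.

Deflate each year: 2017 → 425.59/1.055 = 403.40; 2026 → 514.84/1.164 = 442.30.
So real GDP changed by 442.30/403.40 − 1 = 0.0964, i.e. 9.64%.

9.64%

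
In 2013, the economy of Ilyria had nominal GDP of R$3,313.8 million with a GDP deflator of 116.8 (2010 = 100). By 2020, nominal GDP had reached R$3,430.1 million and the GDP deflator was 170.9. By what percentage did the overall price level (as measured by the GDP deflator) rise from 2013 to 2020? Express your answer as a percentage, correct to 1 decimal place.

46.3%

Price-level change = 170.9 / 116.8 − 1 = 0.4632.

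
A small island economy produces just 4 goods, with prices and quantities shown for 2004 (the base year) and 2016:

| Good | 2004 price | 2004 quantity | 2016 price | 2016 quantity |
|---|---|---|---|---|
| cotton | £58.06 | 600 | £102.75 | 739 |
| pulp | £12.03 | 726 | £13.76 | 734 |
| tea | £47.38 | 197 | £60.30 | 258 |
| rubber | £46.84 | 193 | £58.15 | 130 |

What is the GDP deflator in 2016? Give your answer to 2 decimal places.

155.82

Nominal GDP 2016 = 102.75·739 + 13.76·734 + 60.30·258 + 58.15·130 = 109148.99.
Real GDP 2016 (at 2004 prices) = 58.06·739 + 12.03·734 + 47.38·258 + 46.84·130 = 70049.60.
Deflator = Nominal/Real × 100 = 109148.99/70049.60 × 100 = 155.817.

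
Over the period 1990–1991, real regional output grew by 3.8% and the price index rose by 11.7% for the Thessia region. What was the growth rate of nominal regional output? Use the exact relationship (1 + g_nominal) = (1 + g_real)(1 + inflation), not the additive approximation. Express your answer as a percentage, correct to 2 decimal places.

15.94%

(1 + g_nom) = (1 + g_real)(1 + π) = 1.0380 × 1.1170 = 1.15945.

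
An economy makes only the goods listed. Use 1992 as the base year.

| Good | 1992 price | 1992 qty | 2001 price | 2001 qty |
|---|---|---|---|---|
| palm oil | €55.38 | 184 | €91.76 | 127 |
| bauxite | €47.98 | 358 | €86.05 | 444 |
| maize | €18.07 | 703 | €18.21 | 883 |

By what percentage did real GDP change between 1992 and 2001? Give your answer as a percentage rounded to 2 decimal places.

Real GDP 1992 = Nominal GDP 1992 = 55.38·184 + 47.98·358 + 18.07·703 = 40069.97.
Real GDP 2001 (at 1992 prices) = 55.38·127 + 47.98·444 + 18.07·883 = 44292.19.
Real growth = 44292.19/40069.97 − 1 = 0.1054.

10.54%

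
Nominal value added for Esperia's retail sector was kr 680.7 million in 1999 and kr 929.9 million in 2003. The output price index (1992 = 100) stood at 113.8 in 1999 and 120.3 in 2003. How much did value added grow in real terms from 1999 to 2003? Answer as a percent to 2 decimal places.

29.23%

Deflate each year: 1999 → 680.7/1.138 = 598.15; 2003 → 929.9/1.203 = 772.98.
So real value added changed by 772.98/598.15 − 1 = 0.2923, i.e. 29.23%.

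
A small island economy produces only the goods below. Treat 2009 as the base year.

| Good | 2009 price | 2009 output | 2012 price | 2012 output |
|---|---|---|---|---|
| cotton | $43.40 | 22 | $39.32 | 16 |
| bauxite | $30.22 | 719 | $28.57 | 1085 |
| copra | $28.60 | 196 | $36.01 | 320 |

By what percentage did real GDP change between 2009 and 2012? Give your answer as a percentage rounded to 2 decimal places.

Real GDP 2009 = Nominal GDP 2009 = 43.40·22 + 30.22·719 + 28.60·196 = 28288.58.
Real GDP 2012 (at 2009 prices) = 43.40·16 + 30.22·1085 + 28.60·320 = 42635.10.
Real growth = 42635.10/28288.58 − 1 = 0.5071.

50.71%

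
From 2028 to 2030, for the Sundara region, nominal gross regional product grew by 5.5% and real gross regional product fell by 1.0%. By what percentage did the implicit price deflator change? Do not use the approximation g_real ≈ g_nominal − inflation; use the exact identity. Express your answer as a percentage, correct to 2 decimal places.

(1 + g_nom) = (1 + g_real)(1 + π), so π = 1.0550 / 0.9900 − 1 = 0.06566.

6.57%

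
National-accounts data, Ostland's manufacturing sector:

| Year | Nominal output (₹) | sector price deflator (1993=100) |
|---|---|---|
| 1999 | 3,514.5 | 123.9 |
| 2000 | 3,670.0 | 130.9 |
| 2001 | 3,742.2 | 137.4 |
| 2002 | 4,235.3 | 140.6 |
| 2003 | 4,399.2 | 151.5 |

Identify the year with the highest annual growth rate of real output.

2000: real = 3670.0/1.309 = 2803.67; growth vs 1999 (2836.56) = -1.16%.
2001: real = 3742.2/1.374 = 2723.58; growth vs 2000 (2803.67) = -2.86%.
2002: real = 4235.3/1.406 = 3012.30; growth vs 2001 (2723.58) = 10.60%.
2003: real = 4399.2/1.515 = 2903.76; growth vs 2002 (3012.30) = -3.60%.

2002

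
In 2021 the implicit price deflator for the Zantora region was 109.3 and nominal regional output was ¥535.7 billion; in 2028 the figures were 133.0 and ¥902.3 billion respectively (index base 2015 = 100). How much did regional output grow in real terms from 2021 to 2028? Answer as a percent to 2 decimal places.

Real regional output 2021 = 535.7 / 1.093 = 490.12.
Real regional output 2028 = 902.3 / 1.330 = 678.42.
Real growth = 678.42 / 490.12 − 1 = 0.3842.

38.42%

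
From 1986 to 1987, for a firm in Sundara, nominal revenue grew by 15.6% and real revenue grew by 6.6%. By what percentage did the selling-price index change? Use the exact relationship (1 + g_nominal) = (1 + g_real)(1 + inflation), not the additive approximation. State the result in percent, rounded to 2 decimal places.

8.44%

(1 + g_nom) = (1 + g_real)(1 + π), so π = 1.1560 / 1.0660 − 1 = 0.08443.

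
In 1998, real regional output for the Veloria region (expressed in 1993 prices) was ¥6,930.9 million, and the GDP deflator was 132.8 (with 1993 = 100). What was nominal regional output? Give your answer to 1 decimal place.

¥9,204.2 million

Nominal regional output = Real × (GDP deflator/100) = 6930.9 × 1.328 = 9204.24.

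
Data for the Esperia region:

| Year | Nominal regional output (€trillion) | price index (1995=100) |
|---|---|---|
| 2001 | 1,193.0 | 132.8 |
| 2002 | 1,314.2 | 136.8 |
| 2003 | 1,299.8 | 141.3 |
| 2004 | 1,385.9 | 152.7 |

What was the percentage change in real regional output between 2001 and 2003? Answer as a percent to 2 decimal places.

Real regional output 2001 = 1193.0/1.328 = 898.34.
Real regional output 2003 = 1299.8/1.413 = 919.89.
Change = 919.89/898.34 − 1 = 0.0240.

2.40%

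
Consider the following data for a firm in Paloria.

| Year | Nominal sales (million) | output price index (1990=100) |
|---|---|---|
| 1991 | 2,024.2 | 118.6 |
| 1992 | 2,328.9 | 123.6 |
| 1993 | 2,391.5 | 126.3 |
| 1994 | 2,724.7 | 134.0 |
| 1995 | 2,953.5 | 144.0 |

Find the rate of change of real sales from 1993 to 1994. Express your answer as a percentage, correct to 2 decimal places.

Real sales 1993 = 2391.5/1.263 = 1893.51.
Real sales 1994 = 2724.7/1.340 = 2033.36.
Change = 2033.36/1893.51 − 1 = 0.0739.

7.39%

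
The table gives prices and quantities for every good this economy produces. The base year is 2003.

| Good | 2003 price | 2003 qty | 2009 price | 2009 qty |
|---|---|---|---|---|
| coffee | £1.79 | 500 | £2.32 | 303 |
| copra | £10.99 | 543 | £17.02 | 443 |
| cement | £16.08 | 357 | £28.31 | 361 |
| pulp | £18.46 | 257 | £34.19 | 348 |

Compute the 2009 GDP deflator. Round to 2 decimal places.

172.11

Nominal GDP 2009 = 2.32·303 + 17.02·443 + 28.31·361 + 34.19·348 = 30360.85.
Real GDP 2009 (at 2003 prices) = 1.79·303 + 10.99·443 + 16.08·361 + 18.46·348 = 17639.90.
Deflator = Nominal/Real × 100 = 30360.85/17639.90 × 100 = 172.115.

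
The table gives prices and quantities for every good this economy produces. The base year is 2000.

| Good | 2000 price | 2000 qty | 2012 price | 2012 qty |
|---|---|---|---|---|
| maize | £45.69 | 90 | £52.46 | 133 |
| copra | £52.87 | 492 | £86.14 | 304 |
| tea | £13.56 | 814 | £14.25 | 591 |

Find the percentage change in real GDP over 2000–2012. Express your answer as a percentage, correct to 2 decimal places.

-26.72%

Real GDP 2000 = Nominal GDP 2000 = 45.69·90 + 52.87·492 + 13.56·814 = 41161.98.
Real GDP 2012 (at 2000 prices) = 45.69·133 + 52.87·304 + 13.56·591 = 30163.21.
Real growth = 30163.21/41161.98 − 1 = -0.2672.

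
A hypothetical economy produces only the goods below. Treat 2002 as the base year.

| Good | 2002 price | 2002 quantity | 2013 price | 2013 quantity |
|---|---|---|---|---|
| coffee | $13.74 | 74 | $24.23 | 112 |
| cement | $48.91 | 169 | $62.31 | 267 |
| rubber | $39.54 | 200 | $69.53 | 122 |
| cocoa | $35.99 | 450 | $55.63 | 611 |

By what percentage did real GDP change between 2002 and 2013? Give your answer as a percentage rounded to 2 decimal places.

Real GDP 2002 = Nominal GDP 2002 = 13.74·74 + 48.91·169 + 39.54·200 + 35.99·450 = 33386.05.
Real GDP 2013 (at 2002 prices) = 13.74·112 + 48.91·267 + 39.54·122 + 35.99·611 = 41411.62.
Real growth = 41411.62/33386.05 − 1 = 0.2404.

24.04%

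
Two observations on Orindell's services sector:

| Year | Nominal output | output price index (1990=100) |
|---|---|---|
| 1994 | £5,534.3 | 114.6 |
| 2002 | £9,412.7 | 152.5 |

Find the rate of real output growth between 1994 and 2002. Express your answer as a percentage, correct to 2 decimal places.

27.81%

Real output 1994 = 5534.3 / 1.146 = 4829.23.
Real output 2002 = 9412.7 / 1.525 = 6172.26.
Real growth = 6172.26 / 4829.23 − 1 = 0.2781.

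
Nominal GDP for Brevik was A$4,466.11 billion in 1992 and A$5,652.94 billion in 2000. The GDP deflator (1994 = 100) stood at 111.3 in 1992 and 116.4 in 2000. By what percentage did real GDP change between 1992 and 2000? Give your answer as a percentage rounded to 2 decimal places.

21.03%

Deflate each year: 1992 → 4466.11/1.113 = 4012.68; 2000 → 5652.94/1.164 = 4856.48.
So real GDP changed by 4856.48/4012.68 − 1 = 0.2103, i.e. 21.03%.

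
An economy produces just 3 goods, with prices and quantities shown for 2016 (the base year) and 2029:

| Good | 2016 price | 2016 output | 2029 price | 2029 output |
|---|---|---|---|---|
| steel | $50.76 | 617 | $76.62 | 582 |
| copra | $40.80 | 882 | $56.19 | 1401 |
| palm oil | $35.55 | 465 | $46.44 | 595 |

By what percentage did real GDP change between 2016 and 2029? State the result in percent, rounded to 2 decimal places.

Real GDP 2016 = Nominal GDP 2016 = 50.76·617 + 40.80·882 + 35.55·465 = 83835.27.
Real GDP 2029 (at 2016 prices) = 50.76·582 + 40.80·1401 + 35.55·595 = 107855.37.
Real growth = 107855.37/83835.27 − 1 = 0.2865.

28.65%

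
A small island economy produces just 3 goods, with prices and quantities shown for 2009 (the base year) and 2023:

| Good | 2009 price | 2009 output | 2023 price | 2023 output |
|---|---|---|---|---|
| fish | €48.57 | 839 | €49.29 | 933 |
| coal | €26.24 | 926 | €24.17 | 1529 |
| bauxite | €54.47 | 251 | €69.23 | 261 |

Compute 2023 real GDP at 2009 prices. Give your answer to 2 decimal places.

€99653.44

Real GDP 2023 = Σ (p_2009 × q_2023) = 48.57·933 + 26.24·1529 + 54.47·261 = 99653.44.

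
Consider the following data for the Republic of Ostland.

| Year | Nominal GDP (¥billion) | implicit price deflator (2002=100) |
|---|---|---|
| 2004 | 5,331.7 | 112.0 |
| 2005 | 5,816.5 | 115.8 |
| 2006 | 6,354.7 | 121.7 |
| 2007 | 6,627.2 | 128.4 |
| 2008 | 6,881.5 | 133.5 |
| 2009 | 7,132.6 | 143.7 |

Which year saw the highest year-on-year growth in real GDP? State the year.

2005: real = 5816.5/1.158 = 5022.88; growth vs 2004 (4760.45) = 5.51%.
2006: real = 6354.7/1.217 = 5221.61; growth vs 2005 (5022.88) = 3.96%.
2007: real = 6627.2/1.284 = 5161.37; growth vs 2006 (5221.61) = -1.15%.
2008: real = 6881.5/1.335 = 5154.68; growth vs 2007 (5161.37) = -0.13%.
2009: real = 7132.6/1.437 = 4963.54; growth vs 2008 (5154.68) = -3.71%.

2005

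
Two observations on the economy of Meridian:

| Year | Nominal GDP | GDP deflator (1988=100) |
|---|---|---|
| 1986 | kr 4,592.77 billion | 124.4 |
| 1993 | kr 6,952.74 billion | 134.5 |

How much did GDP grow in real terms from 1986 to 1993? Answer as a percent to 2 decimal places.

Real GDP 1986 = 4592.77 / 1.244 = 3691.94.
Real GDP 1993 = 6952.74 / 1.345 = 5169.32.
Real growth = 5169.32 / 3691.94 − 1 = 0.4002.

40.02%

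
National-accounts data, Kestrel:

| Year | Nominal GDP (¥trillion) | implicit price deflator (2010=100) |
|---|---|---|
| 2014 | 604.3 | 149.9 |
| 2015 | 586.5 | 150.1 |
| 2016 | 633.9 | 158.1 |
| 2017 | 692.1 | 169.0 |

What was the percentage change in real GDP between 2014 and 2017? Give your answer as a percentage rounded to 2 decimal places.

1.59%

Real GDP 2014 = 604.3/1.499 = 403.14.
Real GDP 2017 = 692.1/1.690 = 409.53.
Change = 409.53/403.14 − 1 = 0.0159.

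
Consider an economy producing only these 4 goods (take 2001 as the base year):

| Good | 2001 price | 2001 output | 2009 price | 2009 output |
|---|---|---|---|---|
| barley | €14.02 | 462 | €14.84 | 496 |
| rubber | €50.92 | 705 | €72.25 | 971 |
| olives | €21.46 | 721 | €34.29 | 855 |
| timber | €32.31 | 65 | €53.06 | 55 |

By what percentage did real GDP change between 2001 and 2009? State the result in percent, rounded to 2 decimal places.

Real GDP 2001 = Nominal GDP 2001 = 14.02·462 + 50.92·705 + 21.46·721 + 32.31·65 = 59948.65.
Real GDP 2009 (at 2001 prices) = 14.02·496 + 50.92·971 + 21.46·855 + 32.31·55 = 76522.59.
Real growth = 76522.59/59948.65 − 1 = 0.2765.

27.65%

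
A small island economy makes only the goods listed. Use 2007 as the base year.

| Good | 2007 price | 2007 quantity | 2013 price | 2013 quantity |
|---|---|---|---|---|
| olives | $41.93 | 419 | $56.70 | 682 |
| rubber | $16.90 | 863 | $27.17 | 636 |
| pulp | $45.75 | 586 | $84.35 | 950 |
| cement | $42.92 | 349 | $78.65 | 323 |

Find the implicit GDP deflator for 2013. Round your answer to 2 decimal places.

Nominal GDP 2013 = 56.70·682 + 27.17·636 + 84.35·950 + 78.65·323 = 161485.97.
Real GDP 2013 (at 2007 prices) = 41.93·682 + 16.90·636 + 45.75·950 + 42.92·323 = 96670.32.
Deflator = Nominal/Real × 100 = 161485.97/96670.32 × 100 = 167.048.

167.05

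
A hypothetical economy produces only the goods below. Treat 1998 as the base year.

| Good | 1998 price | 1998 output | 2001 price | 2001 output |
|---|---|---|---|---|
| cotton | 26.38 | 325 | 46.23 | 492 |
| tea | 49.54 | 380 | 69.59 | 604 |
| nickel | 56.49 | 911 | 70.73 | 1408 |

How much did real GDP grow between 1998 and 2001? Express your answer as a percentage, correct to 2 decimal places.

55.26%

Real GDP 1998 = Nominal GDP 1998 = 26.38·325 + 49.54·380 + 56.49·911 = 78861.09.
Real GDP 2001 (at 1998 prices) = 26.38·492 + 49.54·604 + 56.49·1408 = 122439.04.
Real growth = 122439.04/78861.09 − 1 = 0.5526.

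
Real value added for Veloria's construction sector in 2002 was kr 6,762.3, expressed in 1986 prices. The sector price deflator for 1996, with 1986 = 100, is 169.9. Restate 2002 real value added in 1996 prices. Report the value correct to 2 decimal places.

Real value added in 1996 prices = Real value added in 1986 prices × (P_1996/P_1986) = 6762.3 × 1.699 = 11489.15.

kr 11,489.15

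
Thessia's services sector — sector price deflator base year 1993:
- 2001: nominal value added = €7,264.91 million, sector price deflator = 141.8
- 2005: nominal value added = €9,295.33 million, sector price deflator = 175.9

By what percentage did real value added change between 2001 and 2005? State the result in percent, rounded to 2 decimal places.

3.14%

Real value added 2001 = 7264.91 / 1.418 = 5123.35.
Real value added 2005 = 9295.33 / 1.759 = 5284.44.
Real growth = 5284.44 / 5123.35 − 1 = 0.0314.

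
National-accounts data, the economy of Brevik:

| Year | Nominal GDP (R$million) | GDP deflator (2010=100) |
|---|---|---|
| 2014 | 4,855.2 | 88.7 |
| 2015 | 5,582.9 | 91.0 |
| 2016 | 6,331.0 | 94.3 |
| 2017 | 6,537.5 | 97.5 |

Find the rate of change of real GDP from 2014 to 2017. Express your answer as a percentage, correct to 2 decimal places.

Real GDP 2014 = 4855.2/0.887 = 5473.73.
Real GDP 2017 = 6537.5/0.975 = 6705.13.
Change = 6705.13/5473.73 − 1 = 0.2250.

22.50%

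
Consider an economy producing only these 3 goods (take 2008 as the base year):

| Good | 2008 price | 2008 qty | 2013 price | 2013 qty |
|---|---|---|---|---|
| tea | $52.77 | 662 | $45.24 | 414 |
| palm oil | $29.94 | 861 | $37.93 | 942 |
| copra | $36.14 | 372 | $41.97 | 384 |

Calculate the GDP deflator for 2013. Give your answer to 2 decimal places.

Nominal GDP 2013 = 45.24·414 + 37.93·942 + 41.97·384 = 70575.90.
Real GDP 2013 (at 2008 prices) = 52.77·414 + 29.94·942 + 36.14·384 = 63928.02.
Deflator = Nominal/Real × 100 = 70575.90/63928.02 × 100 = 110.399.

110.40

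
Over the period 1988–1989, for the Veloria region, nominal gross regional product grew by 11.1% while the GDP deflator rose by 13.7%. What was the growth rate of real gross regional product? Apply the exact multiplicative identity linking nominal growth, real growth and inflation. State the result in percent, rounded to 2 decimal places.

(1 + g_nom) = (1 + g_real)(1 + π), so g_real = 1.1110 / 1.1370 − 1 = -0.02287.

-2.29%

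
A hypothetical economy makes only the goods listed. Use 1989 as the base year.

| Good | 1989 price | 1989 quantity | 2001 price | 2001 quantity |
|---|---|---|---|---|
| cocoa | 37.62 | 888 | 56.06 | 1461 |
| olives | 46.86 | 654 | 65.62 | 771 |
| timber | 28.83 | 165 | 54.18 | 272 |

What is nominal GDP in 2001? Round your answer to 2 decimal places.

147233.64

Nominal GDP 2001 = Σ (p_2001 × q_2001) = 56.06·1461 + 65.62·771 + 54.18·272 = 147233.64.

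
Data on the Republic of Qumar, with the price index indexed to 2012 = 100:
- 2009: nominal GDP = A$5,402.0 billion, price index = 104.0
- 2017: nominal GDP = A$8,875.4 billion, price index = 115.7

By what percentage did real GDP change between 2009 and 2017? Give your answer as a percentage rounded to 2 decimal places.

Deflate each year: 2009 → 5402.0/1.040 = 5194.23; 2017 → 8875.4/1.157 = 7671.05.
So real GDP changed by 7671.05/5194.23 − 1 = 0.4768, i.e. 47.68%.

47.68%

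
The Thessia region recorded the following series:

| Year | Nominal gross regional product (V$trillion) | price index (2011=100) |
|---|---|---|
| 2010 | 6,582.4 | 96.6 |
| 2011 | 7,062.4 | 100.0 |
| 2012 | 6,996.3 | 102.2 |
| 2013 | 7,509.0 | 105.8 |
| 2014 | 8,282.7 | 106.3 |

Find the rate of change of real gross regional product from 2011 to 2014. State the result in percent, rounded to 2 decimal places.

10.33%

Real gross regional product 2011 = 7062.4/1.000 = 7062.40.
Real gross regional product 2014 = 8282.7/1.063 = 7791.82.
Change = 7791.82/7062.40 − 1 = 0.1033.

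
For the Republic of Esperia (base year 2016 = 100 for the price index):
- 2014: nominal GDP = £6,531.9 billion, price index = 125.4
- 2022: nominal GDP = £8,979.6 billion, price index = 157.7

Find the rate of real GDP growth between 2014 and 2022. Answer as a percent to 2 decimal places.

Real GDP 2014 = 6531.9 / 1.254 = 5208.85.
Real GDP 2022 = 8979.6 / 1.577 = 5694.10.
Real growth = 5694.10 / 5208.85 − 1 = 0.0932.

9.32%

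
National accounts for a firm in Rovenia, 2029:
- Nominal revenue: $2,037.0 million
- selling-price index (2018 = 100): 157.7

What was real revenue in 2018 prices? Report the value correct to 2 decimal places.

$1,291.69 million

Real revenue = Nominal / (selling-price index/100) = 2037.0 / 1.577 = 1291.69.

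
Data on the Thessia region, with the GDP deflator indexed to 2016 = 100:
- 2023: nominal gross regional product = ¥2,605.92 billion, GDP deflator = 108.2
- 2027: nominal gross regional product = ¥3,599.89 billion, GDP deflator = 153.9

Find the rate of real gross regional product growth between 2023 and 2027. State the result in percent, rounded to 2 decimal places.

-2.88%

Deflate each year: 2023 → 2605.92/1.082 = 2408.43; 2027 → 3599.89/1.539 = 2339.11.
So real gross regional product changed by 2339.11/2408.43 − 1 = -0.0288, i.e. -2.88%.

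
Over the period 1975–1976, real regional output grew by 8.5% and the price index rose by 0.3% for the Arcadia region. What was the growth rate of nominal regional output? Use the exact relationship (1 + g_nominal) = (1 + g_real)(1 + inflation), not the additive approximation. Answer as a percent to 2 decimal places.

8.83%

(1 + g_nom) = (1 + g_real)(1 + π) = 1.0850 × 1.0030 = 1.08826.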